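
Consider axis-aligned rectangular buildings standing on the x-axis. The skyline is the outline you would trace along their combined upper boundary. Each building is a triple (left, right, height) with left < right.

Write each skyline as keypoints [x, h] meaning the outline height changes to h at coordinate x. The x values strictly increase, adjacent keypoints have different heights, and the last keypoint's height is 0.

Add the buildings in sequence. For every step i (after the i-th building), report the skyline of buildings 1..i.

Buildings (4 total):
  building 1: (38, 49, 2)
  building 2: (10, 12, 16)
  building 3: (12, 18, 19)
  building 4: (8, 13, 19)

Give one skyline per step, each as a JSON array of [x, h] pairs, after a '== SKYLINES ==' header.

== SKYLINES ==
[[38,2],[49,0]]
[[10,16],[12,0],[38,2],[49,0]]
[[10,16],[12,19],[18,0],[38,2],[49,0]]
[[8,19],[18,0],[38,2],[49,0]]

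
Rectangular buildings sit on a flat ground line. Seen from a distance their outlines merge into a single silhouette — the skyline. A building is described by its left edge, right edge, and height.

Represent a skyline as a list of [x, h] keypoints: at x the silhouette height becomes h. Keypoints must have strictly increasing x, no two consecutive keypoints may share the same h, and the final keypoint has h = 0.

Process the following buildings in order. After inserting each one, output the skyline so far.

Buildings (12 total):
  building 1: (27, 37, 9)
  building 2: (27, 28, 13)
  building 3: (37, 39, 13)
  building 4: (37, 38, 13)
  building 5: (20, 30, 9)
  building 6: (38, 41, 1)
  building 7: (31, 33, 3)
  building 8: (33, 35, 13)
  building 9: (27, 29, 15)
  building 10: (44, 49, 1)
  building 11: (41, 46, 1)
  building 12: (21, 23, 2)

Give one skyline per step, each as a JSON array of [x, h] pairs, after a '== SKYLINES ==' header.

== SKYLINES ==
[[27,9],[37,0]]
[[27,13],[28,9],[37,0]]
[[27,13],[28,9],[37,13],[39,0]]
[[27,13],[28,9],[37,13],[39,0]]
[[20,9],[27,13],[28,9],[37,13],[39,0]]
[[20,9],[27,13],[28,9],[37,13],[39,1],[41,0]]
[[20,9],[27,13],[28,9],[37,13],[39,1],[41,0]]
[[20,9],[27,13],[28,9],[33,13],[35,9],[37,13],[39,1],[41,0]]
[[20,9],[27,15],[29,9],[33,13],[35,9],[37,13],[39,1],[41,0]]
[[20,9],[27,15],[29,9],[33,13],[35,9],[37,13],[39,1],[41,0],[44,1],[49,0]]
[[20,9],[27,15],[29,9],[33,13],[35,9],[37,13],[39,1],[49,0]]
[[20,9],[27,15],[29,9],[33,13],[35,9],[37,13],[39,1],[49,0]]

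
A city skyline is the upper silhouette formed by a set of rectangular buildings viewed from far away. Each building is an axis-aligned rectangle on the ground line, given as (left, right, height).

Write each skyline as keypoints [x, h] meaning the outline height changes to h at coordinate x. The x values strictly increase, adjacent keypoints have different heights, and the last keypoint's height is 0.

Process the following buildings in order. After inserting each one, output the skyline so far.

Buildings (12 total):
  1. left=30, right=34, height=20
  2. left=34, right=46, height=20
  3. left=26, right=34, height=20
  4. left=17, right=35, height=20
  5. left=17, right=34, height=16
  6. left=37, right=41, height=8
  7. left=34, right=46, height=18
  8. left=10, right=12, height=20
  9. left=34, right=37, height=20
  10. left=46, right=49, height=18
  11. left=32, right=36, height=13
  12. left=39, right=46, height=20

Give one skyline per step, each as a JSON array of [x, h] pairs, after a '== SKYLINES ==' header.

== SKYLINES ==
[[30,20],[34,0]]
[[30,20],[46,0]]
[[26,20],[46,0]]
[[17,20],[46,0]]
[[17,20],[46,0]]
[[17,20],[46,0]]
[[17,20],[46,0]]
[[10,20],[12,0],[17,20],[46,0]]
[[10,20],[12,0],[17,20],[46,0]]
[[10,20],[12,0],[17,20],[46,18],[49,0]]
[[10,20],[12,0],[17,20],[46,18],[49,0]]
[[10,20],[12,0],[17,20],[46,18],[49,0]]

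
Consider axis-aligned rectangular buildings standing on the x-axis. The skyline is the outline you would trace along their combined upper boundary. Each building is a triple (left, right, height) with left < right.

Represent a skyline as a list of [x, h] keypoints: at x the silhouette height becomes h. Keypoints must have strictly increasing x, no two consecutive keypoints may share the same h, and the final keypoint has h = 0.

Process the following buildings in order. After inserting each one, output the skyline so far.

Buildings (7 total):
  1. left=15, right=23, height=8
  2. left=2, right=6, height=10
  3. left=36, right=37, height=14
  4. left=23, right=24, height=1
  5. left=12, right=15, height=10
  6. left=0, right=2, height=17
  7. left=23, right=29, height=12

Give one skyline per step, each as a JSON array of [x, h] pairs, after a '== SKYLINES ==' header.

== SKYLINES ==
[[15,8],[23,0]]
[[2,10],[6,0],[15,8],[23,0]]
[[2,10],[6,0],[15,8],[23,0],[36,14],[37,0]]
[[2,10],[6,0],[15,8],[23,1],[24,0],[36,14],[37,0]]
[[2,10],[6,0],[12,10],[15,8],[23,1],[24,0],[36,14],[37,0]]
[[0,17],[2,10],[6,0],[12,10],[15,8],[23,1],[24,0],[36,14],[37,0]]
[[0,17],[2,10],[6,0],[12,10],[15,8],[23,12],[29,0],[36,14],[37,0]]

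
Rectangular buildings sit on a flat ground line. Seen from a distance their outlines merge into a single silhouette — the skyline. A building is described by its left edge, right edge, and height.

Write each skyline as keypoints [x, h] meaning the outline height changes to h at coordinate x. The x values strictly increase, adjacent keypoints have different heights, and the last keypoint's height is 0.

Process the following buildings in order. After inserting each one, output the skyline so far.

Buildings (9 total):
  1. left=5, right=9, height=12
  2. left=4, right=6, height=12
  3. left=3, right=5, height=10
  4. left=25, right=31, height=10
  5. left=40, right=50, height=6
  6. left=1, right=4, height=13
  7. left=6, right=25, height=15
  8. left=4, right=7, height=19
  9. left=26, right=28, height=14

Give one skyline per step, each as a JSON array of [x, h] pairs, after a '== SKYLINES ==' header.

== SKYLINES ==
[[5,12],[9,0]]
[[4,12],[9,0]]
[[3,10],[4,12],[9,0]]
[[3,10],[4,12],[9,0],[25,10],[31,0]]
[[3,10],[4,12],[9,0],[25,10],[31,0],[40,6],[50,0]]
[[1,13],[4,12],[9,0],[25,10],[31,0],[40,6],[50,0]]
[[1,13],[4,12],[6,15],[25,10],[31,0],[40,6],[50,0]]
[[1,13],[4,19],[7,15],[25,10],[31,0],[40,6],[50,0]]
[[1,13],[4,19],[7,15],[25,10],[26,14],[28,10],[31,0],[40,6],[50,0]]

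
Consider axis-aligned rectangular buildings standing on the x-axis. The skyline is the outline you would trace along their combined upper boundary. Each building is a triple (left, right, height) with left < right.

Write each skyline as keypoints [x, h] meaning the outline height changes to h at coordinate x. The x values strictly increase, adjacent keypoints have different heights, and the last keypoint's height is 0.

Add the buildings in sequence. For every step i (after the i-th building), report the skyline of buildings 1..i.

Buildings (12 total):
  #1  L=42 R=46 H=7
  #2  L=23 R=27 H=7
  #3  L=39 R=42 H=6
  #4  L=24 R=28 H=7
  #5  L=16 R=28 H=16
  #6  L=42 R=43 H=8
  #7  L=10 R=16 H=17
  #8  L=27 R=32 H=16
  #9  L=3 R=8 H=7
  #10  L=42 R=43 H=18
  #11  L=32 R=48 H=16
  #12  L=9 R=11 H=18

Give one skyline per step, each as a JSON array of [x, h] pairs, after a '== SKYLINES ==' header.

== SKYLINES ==
[[42,7],[46,0]]
[[23,7],[27,0],[42,7],[46,0]]
[[23,7],[27,0],[39,6],[42,7],[46,0]]
[[23,7],[28,0],[39,6],[42,7],[46,0]]
[[16,16],[28,0],[39,6],[42,7],[46,0]]
[[16,16],[28,0],[39,6],[42,8],[43,7],[46,0]]
[[10,17],[16,16],[28,0],[39,6],[42,8],[43,7],[46,0]]
[[10,17],[16,16],[32,0],[39,6],[42,8],[43,7],[46,0]]
[[3,7],[8,0],[10,17],[16,16],[32,0],[39,6],[42,8],[43,7],[46,0]]
[[3,7],[8,0],[10,17],[16,16],[32,0],[39,6],[42,18],[43,7],[46,0]]
[[3,7],[8,0],[10,17],[16,16],[42,18],[43,16],[48,0]]
[[3,7],[8,0],[9,18],[11,17],[16,16],[42,18],[43,16],[48,0]]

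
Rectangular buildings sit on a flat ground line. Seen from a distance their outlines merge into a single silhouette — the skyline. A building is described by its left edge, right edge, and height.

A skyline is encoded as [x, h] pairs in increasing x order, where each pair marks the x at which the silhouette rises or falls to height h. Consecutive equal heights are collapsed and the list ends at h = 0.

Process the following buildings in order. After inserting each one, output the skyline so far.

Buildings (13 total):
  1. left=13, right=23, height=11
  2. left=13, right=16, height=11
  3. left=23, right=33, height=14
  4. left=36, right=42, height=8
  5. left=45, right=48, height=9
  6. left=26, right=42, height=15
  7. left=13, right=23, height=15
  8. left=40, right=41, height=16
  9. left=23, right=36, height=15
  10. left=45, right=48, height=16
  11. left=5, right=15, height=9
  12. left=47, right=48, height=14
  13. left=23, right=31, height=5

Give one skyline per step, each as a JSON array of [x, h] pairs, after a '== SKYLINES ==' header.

== SKYLINES ==
[[13,11],[23,0]]
[[13,11],[23,0]]
[[13,11],[23,14],[33,0]]
[[13,11],[23,14],[33,0],[36,8],[42,0]]
[[13,11],[23,14],[33,0],[36,8],[42,0],[45,9],[48,0]]
[[13,11],[23,14],[26,15],[42,0],[45,9],[48,0]]
[[13,15],[23,14],[26,15],[42,0],[45,9],[48,0]]
[[13,15],[23,14],[26,15],[40,16],[41,15],[42,0],[45,9],[48,0]]
[[13,15],[40,16],[41,15],[42,0],[45,9],[48,0]]
[[13,15],[40,16],[41,15],[42,0],[45,16],[48,0]]
[[5,9],[13,15],[40,16],[41,15],[42,0],[45,16],[48,0]]
[[5,9],[13,15],[40,16],[41,15],[42,0],[45,16],[48,0]]
[[5,9],[13,15],[40,16],[41,15],[42,0],[45,16],[48,0]]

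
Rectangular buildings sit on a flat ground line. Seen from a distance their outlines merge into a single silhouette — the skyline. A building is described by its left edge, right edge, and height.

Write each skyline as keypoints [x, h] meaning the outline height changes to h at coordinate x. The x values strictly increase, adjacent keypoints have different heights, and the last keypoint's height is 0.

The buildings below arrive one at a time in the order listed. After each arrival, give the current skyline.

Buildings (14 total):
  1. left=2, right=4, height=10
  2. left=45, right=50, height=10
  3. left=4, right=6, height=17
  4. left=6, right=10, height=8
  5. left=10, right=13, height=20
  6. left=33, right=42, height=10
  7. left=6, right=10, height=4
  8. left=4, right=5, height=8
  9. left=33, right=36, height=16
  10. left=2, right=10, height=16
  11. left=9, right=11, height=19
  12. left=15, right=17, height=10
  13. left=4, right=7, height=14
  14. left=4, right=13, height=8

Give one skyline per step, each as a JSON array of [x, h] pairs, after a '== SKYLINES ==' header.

== SKYLINES ==
[[2,10],[4,0]]
[[2,10],[4,0],[45,10],[50,0]]
[[2,10],[4,17],[6,0],[45,10],[50,0]]
[[2,10],[4,17],[6,8],[10,0],[45,10],[50,0]]
[[2,10],[4,17],[6,8],[10,20],[13,0],[45,10],[50,0]]
[[2,10],[4,17],[6,8],[10,20],[13,0],[33,10],[42,0],[45,10],[50,0]]
[[2,10],[4,17],[6,8],[10,20],[13,0],[33,10],[42,0],[45,10],[50,0]]
[[2,10],[4,17],[6,8],[10,20],[13,0],[33,10],[42,0],[45,10],[50,0]]
[[2,10],[4,17],[6,8],[10,20],[13,0],[33,16],[36,10],[42,0],[45,10],[50,0]]
[[2,16],[4,17],[6,16],[10,20],[13,0],[33,16],[36,10],[42,0],[45,10],[50,0]]
[[2,16],[4,17],[6,16],[9,19],[10,20],[13,0],[33,16],[36,10],[42,0],[45,10],[50,0]]
[[2,16],[4,17],[6,16],[9,19],[10,20],[13,0],[15,10],[17,0],[33,16],[36,10],[42,0],[45,10],[50,0]]
[[2,16],[4,17],[6,16],[9,19],[10,20],[13,0],[15,10],[17,0],[33,16],[36,10],[42,0],[45,10],[50,0]]
[[2,16],[4,17],[6,16],[9,19],[10,20],[13,0],[15,10],[17,0],[33,16],[36,10],[42,0],[45,10],[50,0]]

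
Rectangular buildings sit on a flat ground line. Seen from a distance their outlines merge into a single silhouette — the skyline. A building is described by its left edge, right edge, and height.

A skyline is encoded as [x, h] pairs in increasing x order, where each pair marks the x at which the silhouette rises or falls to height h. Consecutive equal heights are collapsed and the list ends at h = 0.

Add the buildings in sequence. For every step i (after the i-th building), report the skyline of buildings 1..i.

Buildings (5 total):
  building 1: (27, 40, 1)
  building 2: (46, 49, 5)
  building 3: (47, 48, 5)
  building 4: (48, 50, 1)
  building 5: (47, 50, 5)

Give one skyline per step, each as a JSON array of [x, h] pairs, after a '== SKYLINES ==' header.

== SKYLINES ==
[[27,1],[40,0]]
[[27,1],[40,0],[46,5],[49,0]]
[[27,1],[40,0],[46,5],[49,0]]
[[27,1],[40,0],[46,5],[49,1],[50,0]]
[[27,1],[40,0],[46,5],[50,0]]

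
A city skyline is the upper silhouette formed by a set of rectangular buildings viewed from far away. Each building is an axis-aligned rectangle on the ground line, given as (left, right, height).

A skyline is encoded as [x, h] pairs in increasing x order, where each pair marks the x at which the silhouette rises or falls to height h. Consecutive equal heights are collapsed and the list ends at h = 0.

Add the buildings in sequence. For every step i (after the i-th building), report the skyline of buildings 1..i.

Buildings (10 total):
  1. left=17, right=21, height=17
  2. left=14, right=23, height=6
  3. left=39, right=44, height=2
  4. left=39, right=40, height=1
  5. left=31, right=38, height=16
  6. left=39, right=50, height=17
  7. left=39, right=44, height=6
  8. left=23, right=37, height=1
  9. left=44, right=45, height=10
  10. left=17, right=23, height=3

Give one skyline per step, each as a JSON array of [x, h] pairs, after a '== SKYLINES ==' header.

== SKYLINES ==
[[17,17],[21,0]]
[[14,6],[17,17],[21,6],[23,0]]
[[14,6],[17,17],[21,6],[23,0],[39,2],[44,0]]
[[14,6],[17,17],[21,6],[23,0],[39,2],[44,0]]
[[14,6],[17,17],[21,6],[23,0],[31,16],[38,0],[39,2],[44,0]]
[[14,6],[17,17],[21,6],[23,0],[31,16],[38,0],[39,17],[50,0]]
[[14,6],[17,17],[21,6],[23,0],[31,16],[38,0],[39,17],[50,0]]
[[14,6],[17,17],[21,6],[23,1],[31,16],[38,0],[39,17],[50,0]]
[[14,6],[17,17],[21,6],[23,1],[31,16],[38,0],[39,17],[50,0]]
[[14,6],[17,17],[21,6],[23,1],[31,16],[38,0],[39,17],[50,0]]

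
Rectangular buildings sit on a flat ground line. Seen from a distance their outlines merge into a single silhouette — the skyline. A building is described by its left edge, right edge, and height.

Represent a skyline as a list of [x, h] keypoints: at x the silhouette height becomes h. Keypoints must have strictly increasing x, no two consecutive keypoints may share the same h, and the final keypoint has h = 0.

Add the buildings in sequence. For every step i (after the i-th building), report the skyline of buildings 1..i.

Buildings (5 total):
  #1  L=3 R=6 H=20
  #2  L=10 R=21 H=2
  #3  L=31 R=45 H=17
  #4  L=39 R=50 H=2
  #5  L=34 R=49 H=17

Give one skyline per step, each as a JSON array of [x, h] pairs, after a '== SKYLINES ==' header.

== SKYLINES ==
[[3,20],[6,0]]
[[3,20],[6,0],[10,2],[21,0]]
[[3,20],[6,0],[10,2],[21,0],[31,17],[45,0]]
[[3,20],[6,0],[10,2],[21,0],[31,17],[45,2],[50,0]]
[[3,20],[6,0],[10,2],[21,0],[31,17],[49,2],[50,0]]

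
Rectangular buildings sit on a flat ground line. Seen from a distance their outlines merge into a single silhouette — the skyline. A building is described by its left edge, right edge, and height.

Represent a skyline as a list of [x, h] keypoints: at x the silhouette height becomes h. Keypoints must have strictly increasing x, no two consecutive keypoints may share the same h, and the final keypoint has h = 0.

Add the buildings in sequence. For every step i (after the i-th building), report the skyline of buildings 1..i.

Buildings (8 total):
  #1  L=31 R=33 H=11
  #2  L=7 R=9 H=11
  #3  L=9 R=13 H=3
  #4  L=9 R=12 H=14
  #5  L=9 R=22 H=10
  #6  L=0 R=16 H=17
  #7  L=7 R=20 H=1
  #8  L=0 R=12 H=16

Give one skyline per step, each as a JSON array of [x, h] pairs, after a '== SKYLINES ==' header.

== SKYLINES ==
[[31,11],[33,0]]
[[7,11],[9,0],[31,11],[33,0]]
[[7,11],[9,3],[13,0],[31,11],[33,0]]
[[7,11],[9,14],[12,3],[13,0],[31,11],[33,0]]
[[7,11],[9,14],[12,10],[22,0],[31,11],[33,0]]
[[0,17],[16,10],[22,0],[31,11],[33,0]]
[[0,17],[16,10],[22,0],[31,11],[33,0]]
[[0,17],[16,10],[22,0],[31,11],[33,0]]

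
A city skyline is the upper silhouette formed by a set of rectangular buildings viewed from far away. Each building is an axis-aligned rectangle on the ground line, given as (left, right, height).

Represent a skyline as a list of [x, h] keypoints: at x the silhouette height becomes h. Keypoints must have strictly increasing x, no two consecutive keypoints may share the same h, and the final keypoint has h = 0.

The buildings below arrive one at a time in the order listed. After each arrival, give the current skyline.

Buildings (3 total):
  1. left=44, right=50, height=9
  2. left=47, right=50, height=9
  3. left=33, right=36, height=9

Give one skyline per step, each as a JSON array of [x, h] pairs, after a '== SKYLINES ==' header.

== SKYLINES ==
[[44,9],[50,0]]
[[44,9],[50,0]]
[[33,9],[36,0],[44,9],[50,0]]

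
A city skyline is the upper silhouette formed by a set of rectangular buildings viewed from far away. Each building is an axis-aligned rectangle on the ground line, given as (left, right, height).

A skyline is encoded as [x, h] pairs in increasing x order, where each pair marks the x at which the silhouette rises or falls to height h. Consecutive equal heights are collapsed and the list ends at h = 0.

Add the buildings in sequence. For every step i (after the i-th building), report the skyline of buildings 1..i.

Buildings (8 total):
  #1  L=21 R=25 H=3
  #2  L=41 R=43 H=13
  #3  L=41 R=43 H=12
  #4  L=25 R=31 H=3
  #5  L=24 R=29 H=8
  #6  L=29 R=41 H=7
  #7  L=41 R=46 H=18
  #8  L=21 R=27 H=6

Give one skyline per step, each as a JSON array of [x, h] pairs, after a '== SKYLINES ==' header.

== SKYLINES ==
[[21,3],[25,0]]
[[21,3],[25,0],[41,13],[43,0]]
[[21,3],[25,0],[41,13],[43,0]]
[[21,3],[31,0],[41,13],[43,0]]
[[21,3],[24,8],[29,3],[31,0],[41,13],[43,0]]
[[21,3],[24,8],[29,7],[41,13],[43,0]]
[[21,3],[24,8],[29,7],[41,18],[46,0]]
[[21,6],[24,8],[29,7],[41,18],[46,0]]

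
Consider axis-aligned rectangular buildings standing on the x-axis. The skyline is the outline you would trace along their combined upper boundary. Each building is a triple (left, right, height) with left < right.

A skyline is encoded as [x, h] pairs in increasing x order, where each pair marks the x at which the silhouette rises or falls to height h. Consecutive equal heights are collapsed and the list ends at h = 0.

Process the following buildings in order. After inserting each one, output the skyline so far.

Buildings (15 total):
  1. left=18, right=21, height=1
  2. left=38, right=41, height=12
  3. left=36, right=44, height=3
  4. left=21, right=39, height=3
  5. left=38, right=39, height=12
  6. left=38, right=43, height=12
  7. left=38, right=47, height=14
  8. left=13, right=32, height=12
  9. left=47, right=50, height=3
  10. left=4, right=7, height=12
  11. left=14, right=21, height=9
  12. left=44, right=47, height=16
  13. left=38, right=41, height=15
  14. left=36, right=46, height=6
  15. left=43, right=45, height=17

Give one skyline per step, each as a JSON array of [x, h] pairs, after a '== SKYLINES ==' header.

== SKYLINES ==
[[18,1],[21,0]]
[[18,1],[21,0],[38,12],[41,0]]
[[18,1],[21,0],[36,3],[38,12],[41,3],[44,0]]
[[18,1],[21,3],[38,12],[41,3],[44,0]]
[[18,1],[21,3],[38,12],[41,3],[44,0]]
[[18,1],[21,3],[38,12],[43,3],[44,0]]
[[18,1],[21,3],[38,14],[47,0]]
[[13,12],[32,3],[38,14],[47,0]]
[[13,12],[32,3],[38,14],[47,3],[50,0]]
[[4,12],[7,0],[13,12],[32,3],[38,14],[47,3],[50,0]]
[[4,12],[7,0],[13,12],[32,3],[38,14],[47,3],[50,0]]
[[4,12],[7,0],[13,12],[32,3],[38,14],[44,16],[47,3],[50,0]]
[[4,12],[7,0],[13,12],[32,3],[38,15],[41,14],[44,16],[47,3],[50,0]]
[[4,12],[7,0],[13,12],[32,3],[36,6],[38,15],[41,14],[44,16],[47,3],[50,0]]
[[4,12],[7,0],[13,12],[32,3],[36,6],[38,15],[41,14],[43,17],[45,16],[47,3],[50,0]]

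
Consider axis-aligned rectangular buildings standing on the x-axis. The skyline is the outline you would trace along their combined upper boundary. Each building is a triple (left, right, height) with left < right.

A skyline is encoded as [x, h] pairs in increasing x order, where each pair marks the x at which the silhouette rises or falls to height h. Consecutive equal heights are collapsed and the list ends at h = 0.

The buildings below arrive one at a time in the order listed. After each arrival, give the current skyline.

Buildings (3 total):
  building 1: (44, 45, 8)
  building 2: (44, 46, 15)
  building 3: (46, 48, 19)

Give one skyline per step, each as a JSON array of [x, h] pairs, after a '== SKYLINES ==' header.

== SKYLINES ==
[[44,8],[45,0]]
[[44,15],[46,0]]
[[44,15],[46,19],[48,0]]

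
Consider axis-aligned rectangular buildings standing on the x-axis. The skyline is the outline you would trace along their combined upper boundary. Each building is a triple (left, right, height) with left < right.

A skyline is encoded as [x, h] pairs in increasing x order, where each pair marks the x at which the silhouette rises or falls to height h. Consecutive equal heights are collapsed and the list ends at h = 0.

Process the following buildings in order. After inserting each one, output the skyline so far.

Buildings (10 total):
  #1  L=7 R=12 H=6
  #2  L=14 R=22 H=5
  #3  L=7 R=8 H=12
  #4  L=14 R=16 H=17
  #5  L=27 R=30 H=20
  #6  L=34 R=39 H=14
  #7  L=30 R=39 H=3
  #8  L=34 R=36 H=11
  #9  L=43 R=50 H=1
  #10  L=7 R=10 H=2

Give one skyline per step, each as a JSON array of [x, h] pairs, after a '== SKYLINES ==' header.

== SKYLINES ==
[[7,6],[12,0]]
[[7,6],[12,0],[14,5],[22,0]]
[[7,12],[8,6],[12,0],[14,5],[22,0]]
[[7,12],[8,6],[12,0],[14,17],[16,5],[22,0]]
[[7,12],[8,6],[12,0],[14,17],[16,5],[22,0],[27,20],[30,0]]
[[7,12],[8,6],[12,0],[14,17],[16,5],[22,0],[27,20],[30,0],[34,14],[39,0]]
[[7,12],[8,6],[12,0],[14,17],[16,5],[22,0],[27,20],[30,3],[34,14],[39,0]]
[[7,12],[8,6],[12,0],[14,17],[16,5],[22,0],[27,20],[30,3],[34,14],[39,0]]
[[7,12],[8,6],[12,0],[14,17],[16,5],[22,0],[27,20],[30,3],[34,14],[39,0],[43,1],[50,0]]
[[7,12],[8,6],[12,0],[14,17],[16,5],[22,0],[27,20],[30,3],[34,14],[39,0],[43,1],[50,0]]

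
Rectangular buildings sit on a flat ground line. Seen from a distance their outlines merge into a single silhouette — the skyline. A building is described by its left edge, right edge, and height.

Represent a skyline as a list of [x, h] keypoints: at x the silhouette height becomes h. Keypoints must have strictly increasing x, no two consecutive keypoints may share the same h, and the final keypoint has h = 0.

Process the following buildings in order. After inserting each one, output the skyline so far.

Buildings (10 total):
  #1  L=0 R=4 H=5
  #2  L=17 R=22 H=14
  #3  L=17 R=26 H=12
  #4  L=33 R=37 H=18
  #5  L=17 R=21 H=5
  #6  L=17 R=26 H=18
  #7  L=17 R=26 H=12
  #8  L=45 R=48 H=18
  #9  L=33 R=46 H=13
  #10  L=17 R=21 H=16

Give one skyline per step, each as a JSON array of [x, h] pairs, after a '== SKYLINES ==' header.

== SKYLINES ==
[[0,5],[4,0]]
[[0,5],[4,0],[17,14],[22,0]]
[[0,5],[4,0],[17,14],[22,12],[26,0]]
[[0,5],[4,0],[17,14],[22,12],[26,0],[33,18],[37,0]]
[[0,5],[4,0],[17,14],[22,12],[26,0],[33,18],[37,0]]
[[0,5],[4,0],[17,18],[26,0],[33,18],[37,0]]
[[0,5],[4,0],[17,18],[26,0],[33,18],[37,0]]
[[0,5],[4,0],[17,18],[26,0],[33,18],[37,0],[45,18],[48,0]]
[[0,5],[4,0],[17,18],[26,0],[33,18],[37,13],[45,18],[48,0]]
[[0,5],[4,0],[17,18],[26,0],[33,18],[37,13],[45,18],[48,0]]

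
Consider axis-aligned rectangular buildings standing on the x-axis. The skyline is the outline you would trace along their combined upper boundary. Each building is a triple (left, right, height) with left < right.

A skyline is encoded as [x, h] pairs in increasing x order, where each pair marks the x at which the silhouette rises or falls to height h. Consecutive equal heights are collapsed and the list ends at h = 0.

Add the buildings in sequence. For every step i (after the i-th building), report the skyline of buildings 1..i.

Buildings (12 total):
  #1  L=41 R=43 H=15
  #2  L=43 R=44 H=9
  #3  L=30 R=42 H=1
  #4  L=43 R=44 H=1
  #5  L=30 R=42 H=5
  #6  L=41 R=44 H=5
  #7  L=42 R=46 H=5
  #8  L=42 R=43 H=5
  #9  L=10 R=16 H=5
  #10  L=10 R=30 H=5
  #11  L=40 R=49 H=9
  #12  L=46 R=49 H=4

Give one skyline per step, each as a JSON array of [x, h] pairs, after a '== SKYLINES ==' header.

== SKYLINES ==
[[41,15],[43,0]]
[[41,15],[43,9],[44,0]]
[[30,1],[41,15],[43,9],[44,0]]
[[30,1],[41,15],[43,9],[44,0]]
[[30,5],[41,15],[43,9],[44,0]]
[[30,5],[41,15],[43,9],[44,0]]
[[30,5],[41,15],[43,9],[44,5],[46,0]]
[[30,5],[41,15],[43,9],[44,5],[46,0]]
[[10,5],[16,0],[30,5],[41,15],[43,9],[44,5],[46,0]]
[[10,5],[41,15],[43,9],[44,5],[46,0]]
[[10,5],[40,9],[41,15],[43,9],[49,0]]
[[10,5],[40,9],[41,15],[43,9],[49,0]]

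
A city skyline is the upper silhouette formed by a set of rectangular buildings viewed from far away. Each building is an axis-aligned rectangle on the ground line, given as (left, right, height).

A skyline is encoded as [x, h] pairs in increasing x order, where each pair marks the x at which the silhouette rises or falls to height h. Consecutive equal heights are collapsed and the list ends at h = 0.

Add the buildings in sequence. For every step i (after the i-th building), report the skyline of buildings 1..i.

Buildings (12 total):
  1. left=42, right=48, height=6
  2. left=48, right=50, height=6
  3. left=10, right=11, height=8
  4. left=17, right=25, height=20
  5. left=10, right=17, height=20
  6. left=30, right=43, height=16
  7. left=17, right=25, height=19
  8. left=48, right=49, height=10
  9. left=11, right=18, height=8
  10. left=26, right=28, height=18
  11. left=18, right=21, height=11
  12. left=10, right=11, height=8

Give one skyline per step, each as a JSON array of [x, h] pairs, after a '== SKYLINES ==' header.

== SKYLINES ==
[[42,6],[48,0]]
[[42,6],[50,0]]
[[10,8],[11,0],[42,6],[50,0]]
[[10,8],[11,0],[17,20],[25,0],[42,6],[50,0]]
[[10,20],[25,0],[42,6],[50,0]]
[[10,20],[25,0],[30,16],[43,6],[50,0]]
[[10,20],[25,0],[30,16],[43,6],[50,0]]
[[10,20],[25,0],[30,16],[43,6],[48,10],[49,6],[50,0]]
[[10,20],[25,0],[30,16],[43,6],[48,10],[49,6],[50,0]]
[[10,20],[25,0],[26,18],[28,0],[30,16],[43,6],[48,10],[49,6],[50,0]]
[[10,20],[25,0],[26,18],[28,0],[30,16],[43,6],[48,10],[49,6],[50,0]]
[[10,20],[25,0],[26,18],[28,0],[30,16],[43,6],[48,10],[49,6],[50,0]]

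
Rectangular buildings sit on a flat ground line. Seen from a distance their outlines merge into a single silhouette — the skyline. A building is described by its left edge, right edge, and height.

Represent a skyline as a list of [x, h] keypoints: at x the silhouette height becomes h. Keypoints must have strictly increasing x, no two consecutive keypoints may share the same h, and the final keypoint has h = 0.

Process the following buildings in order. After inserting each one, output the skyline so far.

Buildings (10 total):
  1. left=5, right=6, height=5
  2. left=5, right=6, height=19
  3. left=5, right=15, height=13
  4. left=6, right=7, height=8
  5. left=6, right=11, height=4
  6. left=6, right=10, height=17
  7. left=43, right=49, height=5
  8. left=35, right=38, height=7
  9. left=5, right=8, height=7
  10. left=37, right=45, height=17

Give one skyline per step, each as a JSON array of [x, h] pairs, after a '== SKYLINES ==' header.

== SKYLINES ==
[[5,5],[6,0]]
[[5,19],[6,0]]
[[5,19],[6,13],[15,0]]
[[5,19],[6,13],[15,0]]
[[5,19],[6,13],[15,0]]
[[5,19],[6,17],[10,13],[15,0]]
[[5,19],[6,17],[10,13],[15,0],[43,5],[49,0]]
[[5,19],[6,17],[10,13],[15,0],[35,7],[38,0],[43,5],[49,0]]
[[5,19],[6,17],[10,13],[15,0],[35,7],[38,0],[43,5],[49,0]]
[[5,19],[6,17],[10,13],[15,0],[35,7],[37,17],[45,5],[49,0]]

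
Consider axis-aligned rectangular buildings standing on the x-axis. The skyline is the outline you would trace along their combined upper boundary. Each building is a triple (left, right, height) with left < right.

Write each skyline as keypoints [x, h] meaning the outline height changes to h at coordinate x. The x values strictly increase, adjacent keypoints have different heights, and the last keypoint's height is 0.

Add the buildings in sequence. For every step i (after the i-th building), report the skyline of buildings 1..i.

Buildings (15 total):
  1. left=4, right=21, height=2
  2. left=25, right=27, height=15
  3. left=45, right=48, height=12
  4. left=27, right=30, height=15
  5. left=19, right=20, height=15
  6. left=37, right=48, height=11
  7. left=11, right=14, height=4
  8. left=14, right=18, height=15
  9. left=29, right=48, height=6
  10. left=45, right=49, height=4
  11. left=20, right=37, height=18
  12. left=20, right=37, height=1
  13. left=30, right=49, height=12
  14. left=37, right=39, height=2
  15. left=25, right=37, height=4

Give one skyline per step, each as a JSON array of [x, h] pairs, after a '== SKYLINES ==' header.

== SKYLINES ==
[[4,2],[21,0]]
[[4,2],[21,0],[25,15],[27,0]]
[[4,2],[21,0],[25,15],[27,0],[45,12],[48,0]]
[[4,2],[21,0],[25,15],[30,0],[45,12],[48,0]]
[[4,2],[19,15],[20,2],[21,0],[25,15],[30,0],[45,12],[48,0]]
[[4,2],[19,15],[20,2],[21,0],[25,15],[30,0],[37,11],[45,12],[48,0]]
[[4,2],[11,4],[14,2],[19,15],[20,2],[21,0],[25,15],[30,0],[37,11],[45,12],[48,0]]
[[4,2],[11,4],[14,15],[18,2],[19,15],[20,2],[21,0],[25,15],[30,0],[37,11],[45,12],[48,0]]
[[4,2],[11,4],[14,15],[18,2],[19,15],[20,2],[21,0],[25,15],[30,6],[37,11],[45,12],[48,0]]
[[4,2],[11,4],[14,15],[18,2],[19,15],[20,2],[21,0],[25,15],[30,6],[37,11],[45,12],[48,4],[49,0]]
[[4,2],[11,4],[14,15],[18,2],[19,15],[20,18],[37,11],[45,12],[48,4],[49,0]]
[[4,2],[11,4],[14,15],[18,2],[19,15],[20,18],[37,11],[45,12],[48,4],[49,0]]
[[4,2],[11,4],[14,15],[18,2],[19,15],[20,18],[37,12],[49,0]]
[[4,2],[11,4],[14,15],[18,2],[19,15],[20,18],[37,12],[49,0]]
[[4,2],[11,4],[14,15],[18,2],[19,15],[20,18],[37,12],[49,0]]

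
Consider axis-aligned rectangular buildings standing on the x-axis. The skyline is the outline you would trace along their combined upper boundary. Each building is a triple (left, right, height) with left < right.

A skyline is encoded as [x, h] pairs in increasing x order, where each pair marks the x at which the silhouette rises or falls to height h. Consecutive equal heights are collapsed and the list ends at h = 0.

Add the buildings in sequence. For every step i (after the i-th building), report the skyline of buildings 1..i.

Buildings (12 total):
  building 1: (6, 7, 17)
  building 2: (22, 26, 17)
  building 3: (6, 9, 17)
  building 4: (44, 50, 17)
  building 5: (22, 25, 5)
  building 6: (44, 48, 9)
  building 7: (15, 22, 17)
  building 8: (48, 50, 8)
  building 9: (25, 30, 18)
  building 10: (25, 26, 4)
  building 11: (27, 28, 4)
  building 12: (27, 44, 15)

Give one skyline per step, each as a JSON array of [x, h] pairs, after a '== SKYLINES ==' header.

== SKYLINES ==
[[6,17],[7,0]]
[[6,17],[7,0],[22,17],[26,0]]
[[6,17],[9,0],[22,17],[26,0]]
[[6,17],[9,0],[22,17],[26,0],[44,17],[50,0]]
[[6,17],[9,0],[22,17],[26,0],[44,17],[50,0]]
[[6,17],[9,0],[22,17],[26,0],[44,17],[50,0]]
[[6,17],[9,0],[15,17],[26,0],[44,17],[50,0]]
[[6,17],[9,0],[15,17],[26,0],[44,17],[50,0]]
[[6,17],[9,0],[15,17],[25,18],[30,0],[44,17],[50,0]]
[[6,17],[9,0],[15,17],[25,18],[30,0],[44,17],[50,0]]
[[6,17],[9,0],[15,17],[25,18],[30,0],[44,17],[50,0]]
[[6,17],[9,0],[15,17],[25,18],[30,15],[44,17],[50,0]]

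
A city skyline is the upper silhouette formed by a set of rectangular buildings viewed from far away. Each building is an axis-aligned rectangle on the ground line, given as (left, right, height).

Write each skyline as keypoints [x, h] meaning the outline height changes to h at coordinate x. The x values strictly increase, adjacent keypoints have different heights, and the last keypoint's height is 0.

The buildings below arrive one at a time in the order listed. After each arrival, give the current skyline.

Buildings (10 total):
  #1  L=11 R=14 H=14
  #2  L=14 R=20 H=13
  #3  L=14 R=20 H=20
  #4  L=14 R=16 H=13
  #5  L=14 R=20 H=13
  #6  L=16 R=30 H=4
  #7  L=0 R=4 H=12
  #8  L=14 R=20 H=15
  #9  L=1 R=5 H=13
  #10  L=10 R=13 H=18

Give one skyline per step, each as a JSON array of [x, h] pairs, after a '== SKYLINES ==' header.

== SKYLINES ==
[[11,14],[14,0]]
[[11,14],[14,13],[20,0]]
[[11,14],[14,20],[20,0]]
[[11,14],[14,20],[20,0]]
[[11,14],[14,20],[20,0]]
[[11,14],[14,20],[20,4],[30,0]]
[[0,12],[4,0],[11,14],[14,20],[20,4],[30,0]]
[[0,12],[4,0],[11,14],[14,20],[20,4],[30,0]]
[[0,12],[1,13],[5,0],[11,14],[14,20],[20,4],[30,0]]
[[0,12],[1,13],[5,0],[10,18],[13,14],[14,20],[20,4],[30,0]]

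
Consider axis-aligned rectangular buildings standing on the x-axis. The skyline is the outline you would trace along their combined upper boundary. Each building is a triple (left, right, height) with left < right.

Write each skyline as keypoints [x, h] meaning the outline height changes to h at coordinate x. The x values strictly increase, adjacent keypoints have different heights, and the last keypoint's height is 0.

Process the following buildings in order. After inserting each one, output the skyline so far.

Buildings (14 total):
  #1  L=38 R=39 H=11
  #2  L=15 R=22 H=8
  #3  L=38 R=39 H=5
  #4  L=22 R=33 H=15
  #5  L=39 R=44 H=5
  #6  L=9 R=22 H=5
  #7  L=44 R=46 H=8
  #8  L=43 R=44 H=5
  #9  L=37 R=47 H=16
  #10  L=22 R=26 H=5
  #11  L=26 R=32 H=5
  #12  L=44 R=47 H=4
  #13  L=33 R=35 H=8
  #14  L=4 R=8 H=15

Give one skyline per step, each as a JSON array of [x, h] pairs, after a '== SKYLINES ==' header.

== SKYLINES ==
[[38,11],[39,0]]
[[15,8],[22,0],[38,11],[39,0]]
[[15,8],[22,0],[38,11],[39,0]]
[[15,8],[22,15],[33,0],[38,11],[39,0]]
[[15,8],[22,15],[33,0],[38,11],[39,5],[44,0]]
[[9,5],[15,8],[22,15],[33,0],[38,11],[39,5],[44,0]]
[[9,5],[15,8],[22,15],[33,0],[38,11],[39,5],[44,8],[46,0]]
[[9,5],[15,8],[22,15],[33,0],[38,11],[39,5],[44,8],[46,0]]
[[9,5],[15,8],[22,15],[33,0],[37,16],[47,0]]
[[9,5],[15,8],[22,15],[33,0],[37,16],[47,0]]
[[9,5],[15,8],[22,15],[33,0],[37,16],[47,0]]
[[9,5],[15,8],[22,15],[33,0],[37,16],[47,0]]
[[9,5],[15,8],[22,15],[33,8],[35,0],[37,16],[47,0]]
[[4,15],[8,0],[9,5],[15,8],[22,15],[33,8],[35,0],[37,16],[47,0]]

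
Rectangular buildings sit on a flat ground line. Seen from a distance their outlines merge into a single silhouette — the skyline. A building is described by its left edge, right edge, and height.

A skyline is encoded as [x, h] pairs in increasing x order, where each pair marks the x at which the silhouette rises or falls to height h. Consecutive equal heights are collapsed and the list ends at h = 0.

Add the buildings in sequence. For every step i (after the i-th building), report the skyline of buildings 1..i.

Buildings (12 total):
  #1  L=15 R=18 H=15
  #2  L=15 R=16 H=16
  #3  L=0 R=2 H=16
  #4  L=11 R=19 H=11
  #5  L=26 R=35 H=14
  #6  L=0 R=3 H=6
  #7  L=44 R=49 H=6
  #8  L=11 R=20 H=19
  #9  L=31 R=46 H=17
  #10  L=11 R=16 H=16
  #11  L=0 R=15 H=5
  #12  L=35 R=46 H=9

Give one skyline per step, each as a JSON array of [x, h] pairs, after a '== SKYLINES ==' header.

== SKYLINES ==
[[15,15],[18,0]]
[[15,16],[16,15],[18,0]]
[[0,16],[2,0],[15,16],[16,15],[18,0]]
[[0,16],[2,0],[11,11],[15,16],[16,15],[18,11],[19,0]]
[[0,16],[2,0],[11,11],[15,16],[16,15],[18,11],[19,0],[26,14],[35,0]]
[[0,16],[2,6],[3,0],[11,11],[15,16],[16,15],[18,11],[19,0],[26,14],[35,0]]
[[0,16],[2,6],[3,0],[11,11],[15,16],[16,15],[18,11],[19,0],[26,14],[35,0],[44,6],[49,0]]
[[0,16],[2,6],[3,0],[11,19],[20,0],[26,14],[35,0],[44,6],[49,0]]
[[0,16],[2,6],[3,0],[11,19],[20,0],[26,14],[31,17],[46,6],[49,0]]
[[0,16],[2,6],[3,0],[11,19],[20,0],[26,14],[31,17],[46,6],[49,0]]
[[0,16],[2,6],[3,5],[11,19],[20,0],[26,14],[31,17],[46,6],[49,0]]
[[0,16],[2,6],[3,5],[11,19],[20,0],[26,14],[31,17],[46,6],[49,0]]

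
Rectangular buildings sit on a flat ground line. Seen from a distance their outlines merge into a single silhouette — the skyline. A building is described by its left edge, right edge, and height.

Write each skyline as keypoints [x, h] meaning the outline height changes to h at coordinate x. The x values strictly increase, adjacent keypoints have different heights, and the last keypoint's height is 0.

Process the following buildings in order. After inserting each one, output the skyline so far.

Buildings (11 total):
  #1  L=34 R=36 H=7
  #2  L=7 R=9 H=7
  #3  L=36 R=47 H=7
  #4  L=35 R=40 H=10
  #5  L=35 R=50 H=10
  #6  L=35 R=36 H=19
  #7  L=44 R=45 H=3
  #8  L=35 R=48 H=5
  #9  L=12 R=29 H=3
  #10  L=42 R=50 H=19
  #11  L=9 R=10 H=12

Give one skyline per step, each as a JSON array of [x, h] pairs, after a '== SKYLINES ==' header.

== SKYLINES ==
[[34,7],[36,0]]
[[7,7],[9,0],[34,7],[36,0]]
[[7,7],[9,0],[34,7],[47,0]]
[[7,7],[9,0],[34,7],[35,10],[40,7],[47,0]]
[[7,7],[9,0],[34,7],[35,10],[50,0]]
[[7,7],[9,0],[34,7],[35,19],[36,10],[50,0]]
[[7,7],[9,0],[34,7],[35,19],[36,10],[50,0]]
[[7,7],[9,0],[34,7],[35,19],[36,10],[50,0]]
[[7,7],[9,0],[12,3],[29,0],[34,7],[35,19],[36,10],[50,0]]
[[7,7],[9,0],[12,3],[29,0],[34,7],[35,19],[36,10],[42,19],[50,0]]
[[7,7],[9,12],[10,0],[12,3],[29,0],[34,7],[35,19],[36,10],[42,19],[50,0]]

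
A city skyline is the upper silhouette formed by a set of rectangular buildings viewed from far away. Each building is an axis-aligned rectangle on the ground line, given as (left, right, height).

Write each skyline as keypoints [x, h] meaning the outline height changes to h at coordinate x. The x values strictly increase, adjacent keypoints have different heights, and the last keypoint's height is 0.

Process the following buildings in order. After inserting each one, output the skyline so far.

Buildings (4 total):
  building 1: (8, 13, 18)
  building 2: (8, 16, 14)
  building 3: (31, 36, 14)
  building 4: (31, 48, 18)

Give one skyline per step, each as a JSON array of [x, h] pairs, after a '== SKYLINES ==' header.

== SKYLINES ==
[[8,18],[13,0]]
[[8,18],[13,14],[16,0]]
[[8,18],[13,14],[16,0],[31,14],[36,0]]
[[8,18],[13,14],[16,0],[31,18],[48,0]]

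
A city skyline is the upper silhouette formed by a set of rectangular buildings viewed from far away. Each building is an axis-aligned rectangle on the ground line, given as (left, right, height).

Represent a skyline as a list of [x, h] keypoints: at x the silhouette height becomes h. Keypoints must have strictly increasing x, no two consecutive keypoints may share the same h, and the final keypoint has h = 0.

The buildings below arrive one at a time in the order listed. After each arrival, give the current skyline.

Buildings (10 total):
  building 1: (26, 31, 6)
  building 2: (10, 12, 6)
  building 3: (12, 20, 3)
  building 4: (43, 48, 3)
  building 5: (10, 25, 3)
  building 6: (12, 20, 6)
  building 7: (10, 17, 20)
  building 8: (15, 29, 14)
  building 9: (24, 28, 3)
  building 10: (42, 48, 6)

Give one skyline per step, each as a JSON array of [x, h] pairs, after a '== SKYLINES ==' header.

== SKYLINES ==
[[26,6],[31,0]]
[[10,6],[12,0],[26,6],[31,0]]
[[10,6],[12,3],[20,0],[26,6],[31,0]]
[[10,6],[12,3],[20,0],[26,6],[31,0],[43,3],[48,0]]
[[10,6],[12,3],[25,0],[26,6],[31,0],[43,3],[48,0]]
[[10,6],[20,3],[25,0],[26,6],[31,0],[43,3],[48,0]]
[[10,20],[17,6],[20,3],[25,0],[26,6],[31,0],[43,3],[48,0]]
[[10,20],[17,14],[29,6],[31,0],[43,3],[48,0]]
[[10,20],[17,14],[29,6],[31,0],[43,3],[48,0]]
[[10,20],[17,14],[29,6],[31,0],[42,6],[48,0]]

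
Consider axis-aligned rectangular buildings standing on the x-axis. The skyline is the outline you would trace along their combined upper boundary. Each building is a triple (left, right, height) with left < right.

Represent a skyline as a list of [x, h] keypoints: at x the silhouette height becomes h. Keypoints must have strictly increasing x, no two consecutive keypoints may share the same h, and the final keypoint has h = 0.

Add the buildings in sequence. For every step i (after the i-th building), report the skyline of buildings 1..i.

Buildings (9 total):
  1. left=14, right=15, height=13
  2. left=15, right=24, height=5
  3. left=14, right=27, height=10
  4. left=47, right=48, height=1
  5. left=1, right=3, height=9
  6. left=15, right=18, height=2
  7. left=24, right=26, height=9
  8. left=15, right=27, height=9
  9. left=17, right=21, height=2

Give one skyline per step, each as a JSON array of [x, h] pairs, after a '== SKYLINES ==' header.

== SKYLINES ==
[[14,13],[15,0]]
[[14,13],[15,5],[24,0]]
[[14,13],[15,10],[27,0]]
[[14,13],[15,10],[27,0],[47,1],[48,0]]
[[1,9],[3,0],[14,13],[15,10],[27,0],[47,1],[48,0]]
[[1,9],[3,0],[14,13],[15,10],[27,0],[47,1],[48,0]]
[[1,9],[3,0],[14,13],[15,10],[27,0],[47,1],[48,0]]
[[1,9],[3,0],[14,13],[15,10],[27,0],[47,1],[48,0]]
[[1,9],[3,0],[14,13],[15,10],[27,0],[47,1],[48,0]]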